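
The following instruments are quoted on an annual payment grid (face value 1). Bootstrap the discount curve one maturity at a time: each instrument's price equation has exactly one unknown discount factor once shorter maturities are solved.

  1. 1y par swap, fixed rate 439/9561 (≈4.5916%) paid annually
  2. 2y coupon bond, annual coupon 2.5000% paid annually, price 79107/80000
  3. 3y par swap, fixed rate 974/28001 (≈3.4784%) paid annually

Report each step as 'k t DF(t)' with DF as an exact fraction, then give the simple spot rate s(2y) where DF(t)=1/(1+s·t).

1 1 9561/10000
2 2 4707/5000
3 3 4513/5000
s(2y) = (1/(4707/5000) − 1)/(2) = 293/9414 ≈ 3.1124%

step 1 [1y] swap r/1=439/9561: DF=(1 − 439/9561·(0))/(1+439/9561) = 9561/10000 ≈ 0.956100
step 2 [2y] bond c/1=1/40: DF=(79107/80000 − 1/40·(0.956100))/(1+1/40) = 4707/5000 ≈ 0.941400
step 3 [3y] swap r/1=974/28001: DF=(1 − 974/28001·(0.956100+0.941400))/(1+974/28001) = 4513/5000 ≈ 0.902600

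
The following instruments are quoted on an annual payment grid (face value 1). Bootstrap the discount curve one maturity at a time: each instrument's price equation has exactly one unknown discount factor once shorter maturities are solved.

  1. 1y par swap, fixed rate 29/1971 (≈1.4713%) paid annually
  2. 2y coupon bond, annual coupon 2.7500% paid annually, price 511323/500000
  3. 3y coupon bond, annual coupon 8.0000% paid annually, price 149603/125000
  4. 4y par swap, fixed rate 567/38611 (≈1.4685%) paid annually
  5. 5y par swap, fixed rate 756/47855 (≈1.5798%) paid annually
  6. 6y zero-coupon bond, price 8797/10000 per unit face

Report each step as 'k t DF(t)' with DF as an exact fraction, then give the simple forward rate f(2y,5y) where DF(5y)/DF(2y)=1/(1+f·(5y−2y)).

step 1 [1y] swap r/1=29/1971: DF=(1 − 29/1971·(0))/(1+29/1971) = 1971/2000 ≈ 0.985500
step 2 [2y] bond c/1=11/400: DF=(511323/500000 − 11/400·(0.985500))/(1+11/400) = 9689/10000 ≈ 0.968900
step 3 [3y] bond c/1=2/25: DF=(149603/125000 − 2/25·(0.985500+0.968900))/(1+2/25) = 4817/5000 ≈ 0.963400
step 4 [4y] swap r/1=567/38611: DF=(1 − 567/38611·(0.985500+0.968900+0.963400))/(1+567/38611) = 9433/10000 ≈ 0.943300
step 5 [5y] swap r/1=756/47855: DF=(1 − 756/47855·(0.985500+0.968900+0.963400+0.943300))/(1+756/47855) = 2311/2500 ≈ 0.924400
step 6 [6y] zero: DF = P = 8797/10000 ≈ 0.879700

1 1 1971/2000
2 2 9689/10000
3 3 4817/5000
4 4 9433/10000
5 5 2311/2500
6 6 8797/10000
f(2y,5y) = ((9689/10000)/(2311/2500) − 1)/(3) = 445/27732 ≈ 1.6046%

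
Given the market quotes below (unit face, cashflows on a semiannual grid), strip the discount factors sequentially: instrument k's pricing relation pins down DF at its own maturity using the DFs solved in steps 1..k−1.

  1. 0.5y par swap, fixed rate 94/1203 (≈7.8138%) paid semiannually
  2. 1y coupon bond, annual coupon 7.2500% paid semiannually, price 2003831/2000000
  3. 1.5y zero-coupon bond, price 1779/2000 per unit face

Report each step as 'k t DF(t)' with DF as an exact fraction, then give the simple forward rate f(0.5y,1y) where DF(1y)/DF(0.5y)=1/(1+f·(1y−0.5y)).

1 1/2 1203/1250
2 1 2333/2500
3 3/2 1779/2000
f(0.5y,1y) = ((1203/1250)/(2333/2500) − 1)/(1/2) = 146/2333 ≈ 6.2580%

step 1 [0.5y] swap r/2=47/1203: DF=(1 − 47/1203·(0))/(1+47/1203) = 1203/1250 ≈ 0.962400
step 2 [1y] bond c/2=29/800: DF=(2003831/2000000 − 29/800·(0.962400))/(1+29/800) = 2333/2500 ≈ 0.933200
step 3 [1.5y] zero: DF = P = 1779/2000 ≈ 0.889500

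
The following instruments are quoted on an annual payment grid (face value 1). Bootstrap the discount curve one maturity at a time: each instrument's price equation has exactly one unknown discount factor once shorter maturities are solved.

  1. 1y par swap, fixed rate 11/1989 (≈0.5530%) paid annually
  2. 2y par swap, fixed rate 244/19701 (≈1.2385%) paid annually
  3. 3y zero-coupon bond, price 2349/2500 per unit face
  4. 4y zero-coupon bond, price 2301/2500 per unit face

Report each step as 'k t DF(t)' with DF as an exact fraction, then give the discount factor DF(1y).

1 1 1989/2000
2 2 2439/2500
3 3 2349/2500
4 4 2301/2500
DF(1y) = 1989/2000 ≈ 0.994500

step 1 [1y] swap r/1=11/1989: DF=(1 − 11/1989·(0))/(1+11/1989) = 1989/2000 ≈ 0.994500
step 2 [2y] swap r/1=244/19701: DF=(1 − 244/19701·(0.994500))/(1+244/19701) = 2439/2500 ≈ 0.975600
step 3 [3y] zero: DF = P = 2349/2500 ≈ 0.939600
step 4 [4y] zero: DF = P = 2301/2500 ≈ 0.920400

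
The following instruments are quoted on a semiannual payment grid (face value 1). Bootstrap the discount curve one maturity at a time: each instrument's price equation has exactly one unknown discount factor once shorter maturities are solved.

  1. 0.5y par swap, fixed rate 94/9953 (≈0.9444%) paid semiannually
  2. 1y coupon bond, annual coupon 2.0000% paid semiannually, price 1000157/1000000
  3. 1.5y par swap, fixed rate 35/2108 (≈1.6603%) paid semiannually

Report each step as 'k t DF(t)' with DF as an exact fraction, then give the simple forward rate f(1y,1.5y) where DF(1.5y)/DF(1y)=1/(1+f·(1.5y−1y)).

step 1 [0.5y] swap r/2=47/9953: DF=(1 − 47/9953·(0))/(1+47/9953) = 9953/10000 ≈ 0.995300
step 2 [1y] bond c/2=1/100: DF=(1000157/1000000 − 1/100·(0.995300))/(1+1/100) = 2451/2500 ≈ 0.980400
step 3 [1.5y] swap r/2=35/4216: DF=(1 − 35/4216·(0.995300+0.980400))/(1+35/4216) = 1951/2000 ≈ 0.975500

1 1/2 9953/10000
2 1 2451/2500
3 3/2 1951/2000
f(1y,1.5y) = ((2451/2500)/(1951/2000) − 1)/(1/2) = 98/9755 ≈ 1.0046%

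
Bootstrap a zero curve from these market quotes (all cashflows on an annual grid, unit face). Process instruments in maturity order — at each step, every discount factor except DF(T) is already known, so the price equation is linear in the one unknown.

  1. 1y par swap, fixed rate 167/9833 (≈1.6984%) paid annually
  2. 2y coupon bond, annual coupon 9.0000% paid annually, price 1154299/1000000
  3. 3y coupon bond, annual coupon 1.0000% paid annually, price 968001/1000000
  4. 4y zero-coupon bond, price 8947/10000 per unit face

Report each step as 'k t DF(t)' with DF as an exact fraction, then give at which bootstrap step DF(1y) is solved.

1 1 9833/10000
2 2 4889/5000
3 3 939/1000
4 4 8947/10000
DF(1y) is solved at step 1

step 1 [1y] swap r/1=167/9833: DF=(1 − 167/9833·(0))/(1+167/9833) = 9833/10000 ≈ 0.983300
step 2 [2y] bond c/1=9/100: DF=(1154299/1000000 − 9/100·(0.983300))/(1+9/100) = 4889/5000 ≈ 0.977800
step 3 [3y] bond c/1=1/100: DF=(968001/1000000 − 1/100·(0.983300+0.977800))/(1+1/100) = 939/1000 ≈ 0.939000
step 4 [4y] zero: DF = P = 8947/10000 ≈ 0.894700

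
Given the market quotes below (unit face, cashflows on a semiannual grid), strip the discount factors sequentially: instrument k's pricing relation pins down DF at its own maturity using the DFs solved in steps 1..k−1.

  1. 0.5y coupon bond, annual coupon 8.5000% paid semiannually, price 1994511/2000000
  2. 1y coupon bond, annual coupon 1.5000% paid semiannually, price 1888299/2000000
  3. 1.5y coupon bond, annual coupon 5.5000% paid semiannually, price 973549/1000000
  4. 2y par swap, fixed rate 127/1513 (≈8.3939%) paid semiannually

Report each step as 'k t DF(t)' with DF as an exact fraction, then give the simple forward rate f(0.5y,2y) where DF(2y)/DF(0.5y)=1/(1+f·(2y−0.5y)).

step 1 [0.5y] bond c/2=17/400: DF=(1994511/2000000 − 17/400·(0))/(1+17/400) = 4783/5000 ≈ 0.956600
step 2 [1y] bond c/2=3/400: DF=(1888299/2000000 − 3/400·(0.956600))/(1+3/400) = 93/100 ≈ 0.930000
step 3 [1.5y] bond c/2=11/400: DF=(973549/1000000 − 11/400·(0.956600+0.930000))/(1+11/400) = 897/1000 ≈ 0.897000
step 4 [2y] swap r/2=127/3026: DF=(1 − 127/3026·(0.956600+0.930000+0.897000))/(1+127/3026) = 2119/2500 ≈ 0.847600

1 1/2 4783/5000
2 1 93/100
3 3/2 897/1000
4 2 2119/2500
f(0.5y,2y) = ((4783/5000)/(2119/2500) − 1)/(3/2) = 545/6357 ≈ 8.5732%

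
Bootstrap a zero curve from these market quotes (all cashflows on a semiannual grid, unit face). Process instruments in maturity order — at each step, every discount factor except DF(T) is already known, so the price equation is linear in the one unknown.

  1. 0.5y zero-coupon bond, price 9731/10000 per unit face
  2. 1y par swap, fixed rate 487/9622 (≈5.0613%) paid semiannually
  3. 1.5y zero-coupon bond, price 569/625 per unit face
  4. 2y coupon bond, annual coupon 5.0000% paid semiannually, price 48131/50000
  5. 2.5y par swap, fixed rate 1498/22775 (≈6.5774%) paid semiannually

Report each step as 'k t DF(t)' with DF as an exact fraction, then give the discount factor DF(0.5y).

1 1/2 9731/10000
2 1 9513/10000
3 3/2 569/625
4 2 87/100
5 5/2 4251/5000
DF(0.5y) = 9731/10000 ≈ 0.973100

step 1 [0.5y] zero: DF = P = 9731/10000 ≈ 0.973100
step 2 [1y] swap r/2=487/19244: DF=(1 − 487/19244·(0.973100))/(1+487/19244) = 9513/10000 ≈ 0.951300
step 3 [1.5y] zero: DF = P = 569/625 ≈ 0.910400
step 4 [2y] bond c/2=1/40: DF=(48131/50000 − 1/40·(0.973100+0.951300+0.910400))/(1+1/40) = 87/100 ≈ 0.870000
step 5 [2.5y] swap r/2=749/22775: DF=(1 − 749/22775·(0.973100+0.951300+0.910400+0.870000))/(1+749/22775) = 4251/5000 ≈ 0.850200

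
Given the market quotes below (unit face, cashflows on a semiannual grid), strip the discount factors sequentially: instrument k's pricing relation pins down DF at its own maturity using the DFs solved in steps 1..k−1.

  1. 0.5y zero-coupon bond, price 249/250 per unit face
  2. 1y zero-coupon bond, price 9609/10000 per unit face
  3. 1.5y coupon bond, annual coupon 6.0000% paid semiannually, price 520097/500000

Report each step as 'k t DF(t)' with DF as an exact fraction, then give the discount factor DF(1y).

1 1/2 249/250
2 1 9609/10000
3 3/2 9529/10000
DF(1y) = 9609/10000 ≈ 0.960900

step 1 [0.5y] zero: DF = P = 249/250 ≈ 0.996000
step 2 [1y] zero: DF = P = 9609/10000 ≈ 0.960900
step 3 [1.5y] bond c/2=3/100: DF=(520097/500000 − 3/100·(0.996000+0.960900))/(1+3/100) = 9529/10000 ≈ 0.952900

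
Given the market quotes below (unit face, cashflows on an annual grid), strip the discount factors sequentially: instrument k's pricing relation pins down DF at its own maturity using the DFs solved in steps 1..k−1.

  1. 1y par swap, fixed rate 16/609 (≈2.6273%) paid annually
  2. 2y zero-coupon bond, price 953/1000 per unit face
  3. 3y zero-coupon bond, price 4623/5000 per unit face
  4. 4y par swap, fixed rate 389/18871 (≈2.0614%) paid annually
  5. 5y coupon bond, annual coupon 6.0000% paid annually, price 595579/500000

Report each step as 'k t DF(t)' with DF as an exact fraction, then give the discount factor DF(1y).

step 1 [1y] swap r/1=16/609: DF=(1 − 16/609·(0))/(1+16/609) = 609/625 ≈ 0.974400
step 2 [2y] zero: DF = P = 953/1000 ≈ 0.953000
step 3 [3y] zero: DF = P = 4623/5000 ≈ 0.924600
step 4 [4y] swap r/1=389/18871: DF=(1 − 389/18871·(0.974400+0.953000+0.924600))/(1+389/18871) = 4611/5000 ≈ 0.922200
step 5 [5y] bond c/1=3/50: DF=(595579/500000 − 3/50·(0.974400+0.953000+0.924600+0.922200))/(1+3/50) = 9101/10000 ≈ 0.910100

1 1 609/625
2 2 953/1000
3 3 4623/5000
4 4 4611/5000
5 5 9101/10000
DF(1y) = 609/625 ≈ 0.974400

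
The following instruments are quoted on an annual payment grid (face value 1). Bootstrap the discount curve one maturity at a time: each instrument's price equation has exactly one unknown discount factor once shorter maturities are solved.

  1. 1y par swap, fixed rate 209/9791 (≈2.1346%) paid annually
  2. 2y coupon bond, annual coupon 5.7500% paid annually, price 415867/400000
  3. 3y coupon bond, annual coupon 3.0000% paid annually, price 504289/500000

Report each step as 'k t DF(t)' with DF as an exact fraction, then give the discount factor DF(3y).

step 1 [1y] swap r/1=209/9791: DF=(1 − 209/9791·(0))/(1+209/9791) = 9791/10000 ≈ 0.979100
step 2 [2y] bond c/1=23/400: DF=(415867/400000 − 23/400·(0.979100))/(1+23/400) = 9299/10000 ≈ 0.929900
step 3 [3y] bond c/1=3/100: DF=(504289/500000 − 3/100·(0.979100+0.929900))/(1+3/100) = 2309/2500 ≈ 0.923600

1 1 9791/10000
2 2 9299/10000
3 3 2309/2500
DF(3y) = 2309/2500 ≈ 0.923600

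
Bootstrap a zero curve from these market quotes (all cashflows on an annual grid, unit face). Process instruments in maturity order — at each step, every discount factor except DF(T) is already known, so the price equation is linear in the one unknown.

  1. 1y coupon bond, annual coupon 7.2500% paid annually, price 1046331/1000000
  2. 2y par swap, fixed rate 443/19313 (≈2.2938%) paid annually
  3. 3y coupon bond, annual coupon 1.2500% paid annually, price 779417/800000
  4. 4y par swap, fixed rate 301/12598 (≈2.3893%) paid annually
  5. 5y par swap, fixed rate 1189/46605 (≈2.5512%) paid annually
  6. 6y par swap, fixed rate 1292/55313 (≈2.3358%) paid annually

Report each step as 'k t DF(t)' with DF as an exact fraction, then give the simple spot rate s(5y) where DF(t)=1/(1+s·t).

step 1 [1y] bond c/1=29/400: DF=(1046331/1000000 − 29/400·(0))/(1+29/400) = 2439/2500 ≈ 0.975600
step 2 [2y] swap r/1=443/19313: DF=(1 − 443/19313·(0.975600))/(1+443/19313) = 9557/10000 ≈ 0.955700
step 3 [3y] bond c/1=1/80: DF=(779417/800000 − 1/80·(0.975600+0.955700))/(1+1/80) = 1173/1250 ≈ 0.938400
step 4 [4y] swap r/1=301/12598: DF=(1 − 301/12598·(0.975600+0.955700+0.938400))/(1+301/12598) = 9097/10000 ≈ 0.909700
step 5 [5y] swap r/1=1189/46605: DF=(1 − 1189/46605·(0.975600+0.955700+0.938400+0.909700))/(1+1189/46605) = 8811/10000 ≈ 0.881100
step 6 [6y] swap r/1=1292/55313: DF=(1 − 1292/55313·(0.975600+0.955700+0.938400+0.909700+0.881100))/(1+1292/55313) = 2177/2500 ≈ 0.870800

1 1 2439/2500
2 2 9557/10000
3 3 1173/1250
4 4 9097/10000
5 5 8811/10000
6 6 2177/2500
s(5y) = (1/(8811/10000) − 1)/(5) = 1189/44055 ≈ 2.6989%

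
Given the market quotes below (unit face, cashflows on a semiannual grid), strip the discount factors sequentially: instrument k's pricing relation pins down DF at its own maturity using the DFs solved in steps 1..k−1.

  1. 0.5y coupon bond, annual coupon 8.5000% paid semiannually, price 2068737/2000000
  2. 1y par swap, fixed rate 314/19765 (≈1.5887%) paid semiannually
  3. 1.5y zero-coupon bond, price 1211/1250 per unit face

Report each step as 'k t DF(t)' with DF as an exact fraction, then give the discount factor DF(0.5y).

1 1/2 4961/5000
2 1 9843/10000
3 3/2 1211/1250
DF(0.5y) = 4961/5000 ≈ 0.992200

step 1 [0.5y] bond c/2=17/400: DF=(2068737/2000000 − 17/400·(0))/(1+17/400) = 4961/5000 ≈ 0.992200
step 2 [1y] swap r/2=157/19765: DF=(1 − 157/19765·(0.992200))/(1+157/19765) = 9843/10000 ≈ 0.984300
step 3 [1.5y] zero: DF = P = 1211/1250 ≈ 0.968800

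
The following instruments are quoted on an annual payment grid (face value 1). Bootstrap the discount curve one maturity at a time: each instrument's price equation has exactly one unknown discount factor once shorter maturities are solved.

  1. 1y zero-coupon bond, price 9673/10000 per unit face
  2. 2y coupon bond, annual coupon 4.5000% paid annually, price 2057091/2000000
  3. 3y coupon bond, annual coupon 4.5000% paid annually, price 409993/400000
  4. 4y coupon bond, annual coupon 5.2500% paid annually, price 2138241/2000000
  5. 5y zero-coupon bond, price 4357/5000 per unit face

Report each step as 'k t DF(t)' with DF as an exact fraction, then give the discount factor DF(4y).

step 1 [1y] zero: DF = P = 9673/10000 ≈ 0.967300
step 2 [2y] bond c/1=9/200: DF=(2057091/2000000 − 9/200·(0.967300))/(1+9/200) = 4713/5000 ≈ 0.942600
step 3 [3y] bond c/1=9/200: DF=(409993/400000 − 9/200·(0.967300+0.942600))/(1+9/200) = 4493/5000 ≈ 0.898600
step 4 [4y] bond c/1=21/400: DF=(2138241/2000000 − 21/400·(0.967300+0.942600+0.898600))/(1+21/400) = 8757/10000 ≈ 0.875700
step 5 [5y] zero: DF = P = 4357/5000 ≈ 0.871400

1 1 9673/10000
2 2 4713/5000
3 3 4493/5000
4 4 8757/10000
5 5 4357/5000
DF(4y) = 8757/10000 ≈ 0.875700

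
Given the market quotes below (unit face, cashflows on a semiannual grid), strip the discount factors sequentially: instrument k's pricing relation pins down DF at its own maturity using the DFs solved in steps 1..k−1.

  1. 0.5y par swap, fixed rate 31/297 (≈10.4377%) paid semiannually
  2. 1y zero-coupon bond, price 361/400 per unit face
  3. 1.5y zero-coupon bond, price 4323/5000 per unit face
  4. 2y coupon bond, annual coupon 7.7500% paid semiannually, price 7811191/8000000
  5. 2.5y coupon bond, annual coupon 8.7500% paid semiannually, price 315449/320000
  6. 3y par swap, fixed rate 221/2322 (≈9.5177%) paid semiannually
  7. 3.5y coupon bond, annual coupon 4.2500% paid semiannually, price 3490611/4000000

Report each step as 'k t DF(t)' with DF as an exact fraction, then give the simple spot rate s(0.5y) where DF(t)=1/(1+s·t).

step 1 [0.5y] swap r/2=31/594: DF=(1 − 31/594·(0))/(1+31/594) = 594/625 ≈ 0.950400
step 2 [1y] zero: DF = P = 361/400 ≈ 0.902500
step 3 [1.5y] zero: DF = P = 4323/5000 ≈ 0.864600
step 4 [2y] bond c/2=31/800: DF=(7811191/8000000 − 31/800·(0.950400+0.902500+0.864600))/(1+31/800) = 4193/5000 ≈ 0.838600
step 5 [2.5y] bond c/2=7/160: DF=(315449/320000 − 7/160·(0.950400+0.902500+0.864600+0.838600))/(1+7/160) = 3977/5000 ≈ 0.795400
step 6 [3y] swap r/2=221/4644: DF=(1 − 221/4644·(0.950400+0.902500+0.864600+0.838600+0.795400))/(1+221/4644) = 7569/10000 ≈ 0.756900
step 7 [3.5y] bond c/2=17/800: DF=(3490611/4000000 − 17/800·(0.950400+0.902500+0.864600+0.838600+0.795400+0.756900))/(1+17/800) = 3741/5000 ≈ 0.748200

1 1/2 594/625
2 1 361/400
3 3/2 4323/5000
4 2 4193/5000
5 5/2 3977/5000
6 3 7569/10000
7 7/2 3741/5000
s(0.5y) = (1/(594/625) − 1)/(1/2) = 31/297 ≈ 10.4377%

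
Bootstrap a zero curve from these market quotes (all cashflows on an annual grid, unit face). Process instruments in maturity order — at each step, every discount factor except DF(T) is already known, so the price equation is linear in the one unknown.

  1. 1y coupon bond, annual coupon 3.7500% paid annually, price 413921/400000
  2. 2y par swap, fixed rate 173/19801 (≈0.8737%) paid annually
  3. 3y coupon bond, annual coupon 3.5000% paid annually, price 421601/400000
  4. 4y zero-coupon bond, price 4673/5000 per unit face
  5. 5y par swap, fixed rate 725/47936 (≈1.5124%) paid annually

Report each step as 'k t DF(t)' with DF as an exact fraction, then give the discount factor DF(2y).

step 1 [1y] bond c/1=3/80: DF=(413921/400000 − 3/80·(0))/(1+3/80) = 4987/5000 ≈ 0.997400
step 2 [2y] swap r/1=173/19801: DF=(1 − 173/19801·(0.997400))/(1+173/19801) = 9827/10000 ≈ 0.982700
step 3 [3y] bond c/1=7/200: DF=(421601/400000 − 7/200·(0.997400+0.982700))/(1+7/200) = 4757/5000 ≈ 0.951400
step 4 [4y] zero: DF = P = 4673/5000 ≈ 0.934600
step 5 [5y] swap r/1=725/47936: DF=(1 − 725/47936·(0.997400+0.982700+0.951400+0.934600))/(1+725/47936) = 371/400 ≈ 0.927500

1 1 4987/5000
2 2 9827/10000
3 3 4757/5000
4 4 4673/5000
5 5 371/400
DF(2y) = 9827/10000 ≈ 0.982700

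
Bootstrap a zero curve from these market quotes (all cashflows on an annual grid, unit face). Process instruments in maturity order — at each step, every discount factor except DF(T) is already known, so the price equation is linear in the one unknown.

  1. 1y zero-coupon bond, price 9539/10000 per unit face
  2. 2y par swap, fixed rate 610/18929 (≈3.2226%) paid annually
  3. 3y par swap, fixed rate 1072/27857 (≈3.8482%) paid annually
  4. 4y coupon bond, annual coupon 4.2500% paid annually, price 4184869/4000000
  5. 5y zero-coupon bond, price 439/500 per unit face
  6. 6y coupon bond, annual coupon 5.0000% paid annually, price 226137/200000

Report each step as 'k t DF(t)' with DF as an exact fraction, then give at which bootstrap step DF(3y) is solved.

1 1 9539/10000
2 2 939/1000
3 3 558/625
4 4 89/100
5 5 439/500
6 6 43/50
DF(3y) is solved at step 3

step 1 [1y] zero: DF = P = 9539/10000 ≈ 0.953900
step 2 [2y] swap r/1=610/18929: DF=(1 − 610/18929·(0.953900))/(1+610/18929) = 939/1000 ≈ 0.939000
step 3 [3y] swap r/1=1072/27857: DF=(1 − 1072/27857·(0.953900+0.939000))/(1+1072/27857) = 558/625 ≈ 0.892800
step 4 [4y] bond c/1=17/400: DF=(4184869/4000000 − 17/400·(0.953900+0.939000+0.892800))/(1+17/400) = 89/100 ≈ 0.890000
step 5 [5y] zero: DF = P = 439/500 ≈ 0.878000
step 6 [6y] bond c/1=1/20: DF=(226137/200000 − 1/20·(0.953900+0.939000+0.892800+0.890000+0.878000))/(1+1/20) = 43/50 ≈ 0.860000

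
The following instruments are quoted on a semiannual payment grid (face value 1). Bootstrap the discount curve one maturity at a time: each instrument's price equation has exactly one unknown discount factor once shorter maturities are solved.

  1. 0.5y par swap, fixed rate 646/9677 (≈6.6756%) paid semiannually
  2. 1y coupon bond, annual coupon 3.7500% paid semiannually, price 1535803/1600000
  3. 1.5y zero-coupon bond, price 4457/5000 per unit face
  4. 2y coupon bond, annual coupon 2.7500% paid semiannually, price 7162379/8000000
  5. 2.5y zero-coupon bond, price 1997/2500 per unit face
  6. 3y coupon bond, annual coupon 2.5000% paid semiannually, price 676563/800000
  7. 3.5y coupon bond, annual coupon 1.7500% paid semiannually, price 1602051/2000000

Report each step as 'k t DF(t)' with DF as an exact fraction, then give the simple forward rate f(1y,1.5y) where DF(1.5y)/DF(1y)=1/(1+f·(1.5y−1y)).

step 1 [0.5y] swap r/2=323/9677: DF=(1 − 323/9677·(0))/(1+323/9677) = 9677/10000 ≈ 0.967700
step 2 [1y] bond c/2=3/160: DF=(1535803/1600000 − 3/160·(0.967700))/(1+3/160) = 2311/2500 ≈ 0.924400
step 3 [1.5y] zero: DF = P = 4457/5000 ≈ 0.891400
step 4 [2y] bond c/2=11/800: DF=(7162379/8000000 − 11/800·(0.967700+0.924400+0.891400))/(1+11/800) = 4227/5000 ≈ 0.845400
step 5 [2.5y] zero: DF = P = 1997/2500 ≈ 0.798800
step 6 [3y] bond c/2=1/80: DF=(676563/800000 − 1/80·(0.967700+0.924400+0.891400+0.845400+0.798800))/(1+1/80) = 3903/5000 ≈ 0.780600
step 7 [3.5y] bond c/2=7/800: DF=(1602051/2000000 − 7/800·(0.967700+0.924400+0.891400+0.845400+0.798800+0.780600))/(1+7/800) = 7489/10000 ≈ 0.748900

1 1/2 9677/10000
2 1 2311/2500
3 3/2 4457/5000
4 2 4227/5000
5 5/2 1997/2500
6 3 3903/5000
7 7/2 7489/10000
f(1y,1.5y) = ((2311/2500)/(4457/5000) − 1)/(1/2) = 330/4457 ≈ 7.4041%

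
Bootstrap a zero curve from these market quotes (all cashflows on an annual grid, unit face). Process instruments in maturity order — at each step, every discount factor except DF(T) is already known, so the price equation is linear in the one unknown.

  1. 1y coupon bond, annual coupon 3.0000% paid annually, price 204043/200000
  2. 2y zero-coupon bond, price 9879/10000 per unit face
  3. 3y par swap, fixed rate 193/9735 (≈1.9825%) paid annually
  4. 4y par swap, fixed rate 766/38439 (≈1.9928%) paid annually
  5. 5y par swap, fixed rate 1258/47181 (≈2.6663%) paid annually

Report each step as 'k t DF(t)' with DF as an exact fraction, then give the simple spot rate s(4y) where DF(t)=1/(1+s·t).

1 1 1981/2000
2 2 9879/10000
3 3 9421/10000
4 4 4617/5000
5 5 4371/5000
s(4y) = (1/(4617/5000) − 1)/(4) = 383/18468 ≈ 2.0739%

step 1 [1y] bond c/1=3/100: DF=(204043/200000 − 3/100·(0))/(1+3/100) = 1981/2000 ≈ 0.990500
step 2 [2y] zero: DF = P = 9879/10000 ≈ 0.987900
step 3 [3y] swap r/1=193/9735: DF=(1 − 193/9735·(0.990500+0.987900))/(1+193/9735) = 9421/10000 ≈ 0.942100
step 4 [4y] swap r/1=766/38439: DF=(1 − 766/38439·(0.990500+0.987900+0.942100))/(1+766/38439) = 4617/5000 ≈ 0.923400
step 5 [5y] swap r/1=1258/47181: DF=(1 − 1258/47181·(0.990500+0.987900+0.942100+0.923400))/(1+1258/47181) = 4371/5000 ≈ 0.874200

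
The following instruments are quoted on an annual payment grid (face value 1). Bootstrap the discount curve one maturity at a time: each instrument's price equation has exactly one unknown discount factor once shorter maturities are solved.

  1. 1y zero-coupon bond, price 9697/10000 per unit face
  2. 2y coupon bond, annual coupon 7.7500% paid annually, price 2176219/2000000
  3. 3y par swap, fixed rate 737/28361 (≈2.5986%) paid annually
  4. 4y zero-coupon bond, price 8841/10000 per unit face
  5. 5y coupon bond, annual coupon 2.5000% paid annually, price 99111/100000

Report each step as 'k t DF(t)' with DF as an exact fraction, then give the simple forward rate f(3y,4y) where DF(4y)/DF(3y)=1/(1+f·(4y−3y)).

step 1 [1y] zero: DF = P = 9697/10000 ≈ 0.969700
step 2 [2y] bond c/1=31/400: DF=(2176219/2000000 − 31/400·(0.969700))/(1+31/400) = 9401/10000 ≈ 0.940100
step 3 [3y] swap r/1=737/28361: DF=(1 − 737/28361·(0.969700+0.940100))/(1+737/28361) = 9263/10000 ≈ 0.926300
step 4 [4y] zero: DF = P = 8841/10000 ≈ 0.884100
step 5 [5y] bond c/1=1/40: DF=(99111/100000 − 1/40·(0.969700+0.940100+0.926300+0.884100))/(1+1/40) = 4381/5000 ≈ 0.876200

1 1 9697/10000
2 2 9401/10000
3 3 9263/10000
4 4 8841/10000
5 5 4381/5000
f(3y,4y) = ((9263/10000)/(8841/10000) − 1)/(1) = 422/8841 ≈ 4.7732%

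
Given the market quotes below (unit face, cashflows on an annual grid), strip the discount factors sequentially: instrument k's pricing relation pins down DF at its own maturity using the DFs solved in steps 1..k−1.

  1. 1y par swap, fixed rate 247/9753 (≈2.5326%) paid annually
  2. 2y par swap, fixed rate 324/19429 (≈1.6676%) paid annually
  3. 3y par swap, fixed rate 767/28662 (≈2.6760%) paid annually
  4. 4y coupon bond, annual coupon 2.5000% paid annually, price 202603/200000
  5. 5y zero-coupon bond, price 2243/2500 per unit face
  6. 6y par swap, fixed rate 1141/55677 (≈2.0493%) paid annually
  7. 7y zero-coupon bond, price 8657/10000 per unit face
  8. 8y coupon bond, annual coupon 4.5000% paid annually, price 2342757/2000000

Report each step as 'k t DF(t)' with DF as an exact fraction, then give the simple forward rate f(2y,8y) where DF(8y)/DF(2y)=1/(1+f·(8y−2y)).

1 1 9753/10000
2 2 2419/2500
3 3 9233/10000
4 4 574/625
5 5 2243/2500
6 6 8859/10000
7 7 8657/10000
8 8 8439/10000
f(2y,8y) = ((2419/2500)/(8439/10000) − 1)/(6) = 1237/50634 ≈ 2.4430%

step 1 [1y] swap r/1=247/9753: DF=(1 − 247/9753·(0))/(1+247/9753) = 9753/10000 ≈ 0.975300
step 2 [2y] swap r/1=324/19429: DF=(1 − 324/19429·(0.975300))/(1+324/19429) = 2419/2500 ≈ 0.967600
step 3 [3y] swap r/1=767/28662: DF=(1 − 767/28662·(0.975300+0.967600))/(1+767/28662) = 9233/10000 ≈ 0.923300
step 4 [4y] bond c/1=1/40: DF=(202603/200000 − 1/40·(0.975300+0.967600+0.923300))/(1+1/40) = 574/625 ≈ 0.918400
step 5 [5y] zero: DF = P = 2243/2500 ≈ 0.897200
step 6 [6y] swap r/1=1141/55677: DF=(1 − 1141/55677·(0.975300+0.967600+0.923300+0.918400+0.897200))/(1+1141/55677) = 8859/10000 ≈ 0.885900
step 7 [7y] zero: DF = P = 8657/10000 ≈ 0.865700
step 8 [8y] bond c/1=9/200: DF=(2342757/2000000 − 9/200·(0.975300+0.967600+0.923300+0.918400+0.897200+0.885900+0.865700))/(1+9/200) = 8439/10000 ≈ 0.843900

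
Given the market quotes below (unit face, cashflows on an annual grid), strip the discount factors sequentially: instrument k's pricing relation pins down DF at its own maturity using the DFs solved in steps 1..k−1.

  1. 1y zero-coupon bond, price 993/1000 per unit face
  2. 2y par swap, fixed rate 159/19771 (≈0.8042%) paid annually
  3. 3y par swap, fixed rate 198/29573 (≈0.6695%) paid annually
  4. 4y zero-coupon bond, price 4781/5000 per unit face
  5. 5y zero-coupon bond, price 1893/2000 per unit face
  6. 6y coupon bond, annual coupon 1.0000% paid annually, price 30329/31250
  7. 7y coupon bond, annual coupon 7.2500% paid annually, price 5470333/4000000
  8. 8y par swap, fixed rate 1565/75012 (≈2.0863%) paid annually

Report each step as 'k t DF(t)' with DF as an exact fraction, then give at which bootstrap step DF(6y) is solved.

step 1 [1y] zero: DF = P = 993/1000 ≈ 0.993000
step 2 [2y] swap r/1=159/19771: DF=(1 − 159/19771·(0.993000))/(1+159/19771) = 9841/10000 ≈ 0.984100
step 3 [3y] swap r/1=198/29573: DF=(1 − 198/29573·(0.993000+0.984100))/(1+198/29573) = 4901/5000 ≈ 0.980200
step 4 [4y] zero: DF = P = 4781/5000 ≈ 0.956200
step 5 [5y] zero: DF = P = 1893/2000 ≈ 0.946500
step 6 [6y] bond c/1=1/100: DF=(30329/31250 − 1/100·(0.993000+0.984100+0.980200+0.956200+0.946500))/(1+1/100) = 1141/1250 ≈ 0.912800
step 7 [7y] bond c/1=29/400: DF=(5470333/4000000 − 29/400·(0.993000+0.984100+0.980200+0.956200+0.946500+0.912800))/(1+29/400) = 8849/10000 ≈ 0.884900
step 8 [8y] swap r/1=1565/75012: DF=(1 − 1565/75012·(0.993000+0.984100+0.980200+0.956200+0.946500+0.912800+0.884900))/(1+1565/75012) = 1687/2000 ≈ 0.843500

1 1 993/1000
2 2 9841/10000
3 3 4901/5000
4 4 4781/5000
5 5 1893/2000
6 6 1141/1250
7 7 8849/10000
8 8 1687/2000
DF(6y) is solved at step 6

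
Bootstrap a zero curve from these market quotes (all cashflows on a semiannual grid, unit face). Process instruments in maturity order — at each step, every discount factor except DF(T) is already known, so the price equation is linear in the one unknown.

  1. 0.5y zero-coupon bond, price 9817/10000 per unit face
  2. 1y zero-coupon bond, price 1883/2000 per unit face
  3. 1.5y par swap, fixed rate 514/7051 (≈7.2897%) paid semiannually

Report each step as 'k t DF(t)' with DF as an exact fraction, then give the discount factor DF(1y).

1 1/2 9817/10000
2 1 1883/2000
3 3/2 2243/2500
DF(1y) = 1883/2000 ≈ 0.941500

step 1 [0.5y] zero: DF = P = 9817/10000 ≈ 0.981700
step 2 [1y] zero: DF = P = 1883/2000 ≈ 0.941500
step 3 [1.5y] swap r/2=257/7051: DF=(1 − 257/7051·(0.981700+0.941500))/(1+257/7051) = 2243/2500 ≈ 0.897200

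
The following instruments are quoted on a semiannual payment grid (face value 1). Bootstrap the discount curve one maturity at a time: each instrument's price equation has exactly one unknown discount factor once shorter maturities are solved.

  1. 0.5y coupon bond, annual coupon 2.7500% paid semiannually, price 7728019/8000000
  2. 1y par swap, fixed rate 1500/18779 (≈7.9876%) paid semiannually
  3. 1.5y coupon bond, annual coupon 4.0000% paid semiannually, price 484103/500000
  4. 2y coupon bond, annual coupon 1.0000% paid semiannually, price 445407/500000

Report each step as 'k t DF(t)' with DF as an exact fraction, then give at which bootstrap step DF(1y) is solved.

1 1/2 9529/10000
2 1 37/40
3 3/2 2281/2500
4 2 349/400
DF(1y) is solved at step 2

step 1 [0.5y] bond c/2=11/800: DF=(7728019/8000000 − 11/800·(0))/(1+11/800) = 9529/10000 ≈ 0.952900
step 2 [1y] swap r/2=750/18779: DF=(1 − 750/18779·(0.952900))/(1+750/18779) = 37/40 ≈ 0.925000
step 3 [1.5y] bond c/2=1/50: DF=(484103/500000 − 1/50·(0.952900+0.925000))/(1+1/50) = 2281/2500 ≈ 0.912400
step 4 [2y] bond c/2=1/200: DF=(445407/500000 − 1/200·(0.952900+0.925000+0.912400))/(1+1/200) = 349/400 ≈ 0.872500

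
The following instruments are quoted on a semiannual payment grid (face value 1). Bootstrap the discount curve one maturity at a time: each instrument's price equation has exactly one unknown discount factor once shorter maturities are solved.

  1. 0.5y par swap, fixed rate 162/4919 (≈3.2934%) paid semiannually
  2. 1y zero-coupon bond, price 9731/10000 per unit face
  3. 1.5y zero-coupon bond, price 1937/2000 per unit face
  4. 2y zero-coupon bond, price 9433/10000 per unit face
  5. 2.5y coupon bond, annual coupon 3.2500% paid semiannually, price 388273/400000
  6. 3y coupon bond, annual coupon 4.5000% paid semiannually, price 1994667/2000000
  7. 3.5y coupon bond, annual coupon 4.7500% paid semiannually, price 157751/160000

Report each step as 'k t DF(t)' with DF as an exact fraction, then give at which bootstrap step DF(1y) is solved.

step 1 [0.5y] swap r/2=81/4919: DF=(1 − 81/4919·(0))/(1+81/4919) = 4919/5000 ≈ 0.983800
step 2 [1y] zero: DF = P = 9731/10000 ≈ 0.973100
step 3 [1.5y] zero: DF = P = 1937/2000 ≈ 0.968500
step 4 [2y] zero: DF = P = 9433/10000 ≈ 0.943300
step 5 [2.5y] bond c/2=13/800: DF=(388273/400000 − 13/800·(0.983800+0.973100+0.968500+0.943300))/(1+13/800) = 8933/10000 ≈ 0.893300
step 6 [3y] bond c/2=9/400: DF=(1994667/2000000 − 9/400·(0.983800+0.973100+0.968500+0.943300+0.893300))/(1+9/400) = 4353/5000 ≈ 0.870600
step 7 [3.5y] bond c/2=19/800: DF=(157751/160000 − 19/800·(0.983800+0.973100+0.968500+0.943300+0.893300+0.870600))/(1+19/800) = 2081/2500 ≈ 0.832400

1 1/2 4919/5000
2 1 9731/10000
3 3/2 1937/2000
4 2 9433/10000
5 5/2 8933/10000
6 3 4353/5000
7 7/2 2081/2500
DF(1y) is solved at step 2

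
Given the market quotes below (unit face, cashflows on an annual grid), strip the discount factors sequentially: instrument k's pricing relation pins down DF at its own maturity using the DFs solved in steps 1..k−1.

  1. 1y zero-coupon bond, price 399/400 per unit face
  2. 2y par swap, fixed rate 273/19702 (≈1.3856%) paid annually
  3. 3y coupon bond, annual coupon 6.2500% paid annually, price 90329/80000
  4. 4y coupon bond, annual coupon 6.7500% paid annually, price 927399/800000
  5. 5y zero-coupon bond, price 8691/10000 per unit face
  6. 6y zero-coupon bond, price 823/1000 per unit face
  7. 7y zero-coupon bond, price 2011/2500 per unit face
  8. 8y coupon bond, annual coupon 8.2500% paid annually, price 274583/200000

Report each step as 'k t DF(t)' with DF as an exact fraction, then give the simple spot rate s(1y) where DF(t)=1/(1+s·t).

step 1 [1y] zero: DF = P = 399/400 ≈ 0.997500
step 2 [2y] swap r/1=273/19702: DF=(1 − 273/19702·(0.997500))/(1+273/19702) = 9727/10000 ≈ 0.972700
step 3 [3y] bond c/1=1/16: DF=(90329/80000 − 1/16·(0.997500+0.972700))/(1+1/16) = 2367/2500 ≈ 0.946800
step 4 [4y] bond c/1=27/400: DF=(927399/800000 − 27/400·(0.997500+0.972700+0.946800))/(1+27/400) = 1803/2000 ≈ 0.901500
step 5 [5y] zero: DF = P = 8691/10000 ≈ 0.869100
step 6 [6y] zero: DF = P = 823/1000 ≈ 0.823000
step 7 [7y] zero: DF = P = 2011/2500 ≈ 0.804400
step 8 [8y] bond c/1=33/400: DF=(274583/200000 − 33/400·(0.997500+0.972700+0.946800+0.901500+0.869100+0.823000+0.804400))/(1+33/400) = 787/1000 ≈ 0.787000

1 1 399/400
2 2 9727/10000
3 3 2367/2500
4 4 1803/2000
5 5 8691/10000
6 6 823/1000
7 7 2011/2500
8 8 787/1000
s(1y) = (1/(399/400) − 1)/(1) = 1/399 ≈ 0.2506%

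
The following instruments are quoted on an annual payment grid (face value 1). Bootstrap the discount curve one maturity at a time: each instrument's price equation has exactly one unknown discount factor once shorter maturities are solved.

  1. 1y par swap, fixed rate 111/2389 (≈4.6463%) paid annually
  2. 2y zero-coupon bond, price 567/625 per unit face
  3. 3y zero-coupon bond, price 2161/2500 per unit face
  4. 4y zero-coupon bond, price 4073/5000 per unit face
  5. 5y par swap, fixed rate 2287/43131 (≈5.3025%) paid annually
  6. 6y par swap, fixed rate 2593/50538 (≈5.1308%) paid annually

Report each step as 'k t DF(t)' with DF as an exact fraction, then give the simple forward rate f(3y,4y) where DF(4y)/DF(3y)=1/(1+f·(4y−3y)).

1 1 2389/2500
2 2 567/625
3 3 2161/2500
4 4 4073/5000
5 5 7713/10000
6 6 7407/10000
f(3y,4y) = ((2161/2500)/(4073/5000) − 1)/(1) = 249/4073 ≈ 6.1134%

step 1 [1y] swap r/1=111/2389: DF=(1 − 111/2389·(0))/(1+111/2389) = 2389/2500 ≈ 0.955600
step 2 [2y] zero: DF = P = 567/625 ≈ 0.907200
step 3 [3y] zero: DF = P = 2161/2500 ≈ 0.864400
step 4 [4y] zero: DF = P = 4073/5000 ≈ 0.814600
step 5 [5y] swap r/1=2287/43131: DF=(1 − 2287/43131·(0.955600+0.907200+0.864400+0.814600))/(1+2287/43131) = 7713/10000 ≈ 0.771300
step 6 [6y] swap r/1=2593/50538: DF=(1 − 2593/50538·(0.955600+0.907200+0.864400+0.814600+0.771300))/(1+2593/50538) = 7407/10000 ≈ 0.740700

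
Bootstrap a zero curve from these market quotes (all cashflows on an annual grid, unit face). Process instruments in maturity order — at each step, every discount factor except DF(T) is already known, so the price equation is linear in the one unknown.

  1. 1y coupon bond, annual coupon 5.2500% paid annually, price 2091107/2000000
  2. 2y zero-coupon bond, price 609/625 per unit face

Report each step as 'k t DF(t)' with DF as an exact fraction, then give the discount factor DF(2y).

step 1 [1y] bond c/1=21/400: DF=(2091107/2000000 − 21/400·(0))/(1+21/400) = 4967/5000 ≈ 0.993400
step 2 [2y] zero: DF = P = 609/625 ≈ 0.974400

1 1 4967/5000
2 2 609/625
DF(2y) = 609/625 ≈ 0.974400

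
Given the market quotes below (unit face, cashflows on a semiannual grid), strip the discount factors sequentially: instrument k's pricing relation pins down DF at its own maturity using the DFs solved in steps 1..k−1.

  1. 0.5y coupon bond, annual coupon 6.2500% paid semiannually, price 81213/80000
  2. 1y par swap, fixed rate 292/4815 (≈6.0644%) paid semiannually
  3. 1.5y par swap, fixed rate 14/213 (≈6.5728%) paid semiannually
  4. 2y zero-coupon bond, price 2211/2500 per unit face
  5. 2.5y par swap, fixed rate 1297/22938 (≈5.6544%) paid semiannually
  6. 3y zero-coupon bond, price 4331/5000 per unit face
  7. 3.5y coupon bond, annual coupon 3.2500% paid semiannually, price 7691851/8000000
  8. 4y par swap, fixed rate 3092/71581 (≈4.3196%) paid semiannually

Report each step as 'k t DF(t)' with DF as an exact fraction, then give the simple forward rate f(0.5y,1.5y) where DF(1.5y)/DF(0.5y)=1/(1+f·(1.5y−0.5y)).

step 1 [0.5y] bond c/2=1/32: DF=(81213/80000 − 1/32·(0))/(1+1/32) = 2461/2500 ≈ 0.984400
step 2 [1y] swap r/2=146/4815: DF=(1 − 146/4815·(0.984400))/(1+146/4815) = 1177/1250 ≈ 0.941600
step 3 [1.5y] swap r/2=7/213: DF=(1 − 7/213·(0.984400+0.941600))/(1+7/213) = 9069/10000 ≈ 0.906900
step 4 [2y] zero: DF = P = 2211/2500 ≈ 0.884400
step 5 [2.5y] swap r/2=1297/45876: DF=(1 − 1297/45876·(0.984400+0.941600+0.906900+0.884400))/(1+1297/45876) = 8703/10000 ≈ 0.870300
step 6 [3y] zero: DF = P = 4331/5000 ≈ 0.866200
step 7 [3.5y] bond c/2=13/800: DF=(7691851/8000000 − 13/800·(0.984400+0.941600+0.906900+0.884400+0.870300+0.866200))/(1+13/800) = 8589/10000 ≈ 0.858900
step 8 [4y] swap r/2=1546/71581: DF=(1 − 1546/71581·(0.984400+0.941600+0.906900+0.884400+0.870300+0.866200+0.858900))/(1+1546/71581) = 4227/5000 ≈ 0.845400

1 1/2 2461/2500
2 1 1177/1250
3 3/2 9069/10000
4 2 2211/2500
5 5/2 8703/10000
6 3 4331/5000
7 7/2 8589/10000
8 4 4227/5000
f(0.5y,1.5y) = ((2461/2500)/(9069/10000) − 1)/(1) = 775/9069 ≈ 8.5456%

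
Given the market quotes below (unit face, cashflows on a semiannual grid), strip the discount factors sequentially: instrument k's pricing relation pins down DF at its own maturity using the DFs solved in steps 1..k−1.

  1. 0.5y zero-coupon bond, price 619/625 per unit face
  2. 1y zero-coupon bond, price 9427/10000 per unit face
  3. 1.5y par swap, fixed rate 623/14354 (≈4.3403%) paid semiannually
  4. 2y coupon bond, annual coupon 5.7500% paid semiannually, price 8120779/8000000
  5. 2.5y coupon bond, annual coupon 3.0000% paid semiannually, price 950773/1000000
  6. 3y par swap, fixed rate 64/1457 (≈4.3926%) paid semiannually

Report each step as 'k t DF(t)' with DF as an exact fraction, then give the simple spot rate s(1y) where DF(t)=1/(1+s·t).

step 1 [0.5y] zero: DF = P = 619/625 ≈ 0.990400
step 2 [1y] zero: DF = P = 9427/10000 ≈ 0.942700
step 3 [1.5y] swap r/2=623/28708: DF=(1 − 623/28708·(0.990400+0.942700))/(1+623/28708) = 9377/10000 ≈ 0.937700
step 4 [2y] bond c/2=23/800: DF=(8120779/8000000 − 23/800·(0.990400+0.942700+0.937700))/(1+23/800) = 1813/2000 ≈ 0.906500
step 5 [2.5y] bond c/2=3/200: DF=(950773/1000000 − 3/200·(0.990400+0.942700+0.937700+0.906500))/(1+3/200) = 8809/10000 ≈ 0.880900
step 6 [3y] swap r/2=32/1457: DF=(1 − 32/1457·(0.990400+0.942700+0.937700+0.906500+0.880900))/(1+32/1457) = 549/625 ≈ 0.878400

1 1/2 619/625
2 1 9427/10000
3 3/2 9377/10000
4 2 1813/2000
5 5/2 8809/10000
6 3 549/625
s(1y) = (1/(9427/10000) − 1)/(1) = 573/9427 ≈ 6.0783%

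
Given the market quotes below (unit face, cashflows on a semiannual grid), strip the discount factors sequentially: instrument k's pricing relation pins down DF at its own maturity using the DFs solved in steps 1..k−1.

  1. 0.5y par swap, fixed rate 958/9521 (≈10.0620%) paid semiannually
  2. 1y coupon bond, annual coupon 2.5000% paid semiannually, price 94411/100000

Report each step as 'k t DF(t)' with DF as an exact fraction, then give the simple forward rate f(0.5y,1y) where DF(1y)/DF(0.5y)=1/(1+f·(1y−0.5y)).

1 1/2 9521/10000
2 1 9207/10000
f(0.5y,1y) = ((9521/10000)/(9207/10000) − 1)/(1/2) = 628/9207 ≈ 6.8209%

step 1 [0.5y] swap r/2=479/9521: DF=(1 − 479/9521·(0))/(1+479/9521) = 9521/10000 ≈ 0.952100
step 2 [1y] bond c/2=1/80: DF=(94411/100000 − 1/80·(0.952100))/(1+1/80) = 9207/10000 ≈ 0.920700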